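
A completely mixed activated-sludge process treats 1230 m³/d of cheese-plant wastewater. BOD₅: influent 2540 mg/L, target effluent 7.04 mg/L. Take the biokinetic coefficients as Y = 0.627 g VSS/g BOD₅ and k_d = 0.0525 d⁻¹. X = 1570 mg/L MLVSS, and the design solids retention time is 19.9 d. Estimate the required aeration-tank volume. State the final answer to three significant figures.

Rearranging the biomass balance for a CMAS with decay, V = Y·Q·ΔS·θ_c / [X·(1+k_d θ_c)] = 0.627 × 1230 × (2540 − 7.04) × 19.9 / [1570 × (1 + 0.0525 × 19.9)] = 3.89×10^7 / 3210 = 12109 m³.

V ≈ 12100 m³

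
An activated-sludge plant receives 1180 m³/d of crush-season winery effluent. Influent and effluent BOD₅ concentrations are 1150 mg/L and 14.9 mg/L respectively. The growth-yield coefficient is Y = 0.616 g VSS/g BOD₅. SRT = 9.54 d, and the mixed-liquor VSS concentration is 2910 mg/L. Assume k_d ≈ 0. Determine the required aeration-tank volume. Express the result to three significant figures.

V ≈ 2700 m³

V·X = Y·Q·ΔS·θ_c gives V = 0.616 × 1180 × (1150 − 14.9) × 9.54 / 2910 = 2705 m³.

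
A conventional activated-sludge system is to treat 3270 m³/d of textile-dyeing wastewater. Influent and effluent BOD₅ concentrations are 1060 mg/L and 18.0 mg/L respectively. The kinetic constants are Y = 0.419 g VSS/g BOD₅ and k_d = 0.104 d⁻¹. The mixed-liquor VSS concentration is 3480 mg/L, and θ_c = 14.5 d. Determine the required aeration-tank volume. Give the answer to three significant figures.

V ≈ 2370 m³

From the SRT design equation V = Y Q (S₀−S) θ_c / [X (1 + k_d θ_c)] = 0.419 × 3270 × (1060 − 18.0) × 14.5 / [3480 × (1 + 0.104 × 14.5)] = 2.07×10^7 / 8728 = 2372 m³.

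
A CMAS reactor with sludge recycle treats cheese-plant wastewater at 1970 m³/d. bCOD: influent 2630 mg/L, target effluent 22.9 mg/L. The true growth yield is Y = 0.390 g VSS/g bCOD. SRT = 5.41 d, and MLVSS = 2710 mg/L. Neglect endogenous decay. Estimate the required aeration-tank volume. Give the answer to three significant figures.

V·X = Y·Q·ΔS·θ_c gives V = 0.390 × 1970 × (2630 − 22.9) × 5.41 / 2710 = 3999 m³.

V ≈ 4000 m³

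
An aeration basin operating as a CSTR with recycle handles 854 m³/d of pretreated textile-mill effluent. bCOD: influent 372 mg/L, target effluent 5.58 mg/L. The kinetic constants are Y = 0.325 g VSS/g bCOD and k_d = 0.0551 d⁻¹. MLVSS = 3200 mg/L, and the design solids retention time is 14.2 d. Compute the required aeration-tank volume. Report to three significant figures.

Steady-state biomass mass balance: V·X·(1 + k_d·θ_c) = Y·Q·(S₀ − S)·θ_c, so V = 0.325 × 854 × (372 − 5.58) × 14.2 / [3200 × (1 + 0.0551 × 14.2)] = 1.44×10^6 / 5704 = 253.2 m³.

V ≈ 253 m³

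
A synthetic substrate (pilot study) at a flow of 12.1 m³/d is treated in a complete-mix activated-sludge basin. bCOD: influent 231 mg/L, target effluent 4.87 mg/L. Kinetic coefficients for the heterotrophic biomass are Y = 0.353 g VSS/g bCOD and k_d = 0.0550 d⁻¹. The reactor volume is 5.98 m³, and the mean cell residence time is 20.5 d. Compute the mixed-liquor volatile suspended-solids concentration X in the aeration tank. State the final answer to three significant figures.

From V·X·(1 + k_d·θ_c) = Y·Q·(S₀ − S)·θ_c: X = 0.353 × 12.1 × (231 − 4.87) × 20.5 / [5.98 × (1 + 0.0550 × 20.5)] = 1556 mg/L.

X ≈ 1560 mg/L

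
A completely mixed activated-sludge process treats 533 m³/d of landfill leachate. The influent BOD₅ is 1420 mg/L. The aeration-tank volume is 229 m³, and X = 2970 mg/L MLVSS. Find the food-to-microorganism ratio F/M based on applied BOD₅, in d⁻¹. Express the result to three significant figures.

F/M ≈ 1.11 d⁻¹

F/M = Q·S₀ / (V·X) = 533 × 1420 / (229.0 × 2970) = 1.113 g BOD₅·(g VSS·d)⁻¹.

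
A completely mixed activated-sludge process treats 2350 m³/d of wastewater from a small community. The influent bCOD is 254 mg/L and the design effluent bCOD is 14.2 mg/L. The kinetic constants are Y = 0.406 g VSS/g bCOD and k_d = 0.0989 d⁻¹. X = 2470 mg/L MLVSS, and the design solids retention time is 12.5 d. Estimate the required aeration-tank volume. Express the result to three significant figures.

From the SRT design equation V = Y Q (S₀−S) θ_c / [X (1 + k_d θ_c)] = 0.406 × 2350 × (254 − 14.2) × 12.5 / [2470 × (1 + 0.0989 × 12.5)] = 2.86×10^6 / 5524 = 517.8 m³.

V ≈ 518 m³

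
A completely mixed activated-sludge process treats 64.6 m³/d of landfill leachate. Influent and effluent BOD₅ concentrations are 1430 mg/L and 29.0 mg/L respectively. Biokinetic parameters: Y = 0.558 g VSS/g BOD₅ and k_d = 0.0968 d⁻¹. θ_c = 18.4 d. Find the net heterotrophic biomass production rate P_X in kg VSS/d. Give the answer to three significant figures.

P_X ≈ 18.2 kg VSS/d

Observed yield with endogenous decay: Y_obs = Y / (1 + k_d·θ_c) = 0.558 / (1 + 0.0968 × 18.4) = 0.558 / 2.781 = 0.2006 g VSS/g BOD₅.
Substrate removed = Q·(S₀ − S) = 64.6 m³/d × (1430 − 29.0) g/m³ = 9.05×10^4 g/d = 90.50 kg/d.
Net biomass production P_X = Y_obs × Q·(S₀ − S) = 0.2006 × 90.50 = 18.16 kg VSS/d.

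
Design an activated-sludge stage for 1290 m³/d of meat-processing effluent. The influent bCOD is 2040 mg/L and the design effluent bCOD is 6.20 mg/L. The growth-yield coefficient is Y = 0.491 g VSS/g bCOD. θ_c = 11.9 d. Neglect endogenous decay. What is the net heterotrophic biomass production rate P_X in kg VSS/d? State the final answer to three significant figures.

P_X ≈ 1290 kg VSS/d

With endogenous decay neglected, the observed yield equals the true yield: Y_obs = Y = 0.491 g VSS/g bCOD.
Q·(S₀ − S) = 1290 × (2040 − 6.20) × 10⁻³ = 2624 kg/d removed.
So the net sludge growth is P_X = 0.4910 × 2624 = 1288 kg VSS/d.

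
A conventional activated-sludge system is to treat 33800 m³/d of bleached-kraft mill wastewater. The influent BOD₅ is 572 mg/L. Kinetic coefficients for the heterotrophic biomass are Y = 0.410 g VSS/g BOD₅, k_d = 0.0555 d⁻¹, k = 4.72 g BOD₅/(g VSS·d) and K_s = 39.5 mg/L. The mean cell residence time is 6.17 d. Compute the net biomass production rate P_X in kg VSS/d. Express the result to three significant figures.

Effluent substrate depends only on kinetics and SRT: S = K_s(1 + k_d θ_c) / [θ_c(Yk − k_d) − 1] = 39.5 × (1 + 0.0555 × 6.17) / [6.17 × (0.410 × 4.72 − 0.0555) − 1] = 53.03 / 10.60 = 5.004 mg/L.
Y_obs = Y / (1 + k_d θ_c) = 0.410 / (1 + 0.0555 × 6.17) = 0.410 / 1.342 = 0.3054.
Q·(S₀ − S) = 33800 × (572 − 5.00) × 10⁻³ = 19165 kg/d removed.
So the net sludge growth is P_X = 0.3054 × 19165 = 5853 kg VSS/d.

P_X ≈ 5850 kg VSS/d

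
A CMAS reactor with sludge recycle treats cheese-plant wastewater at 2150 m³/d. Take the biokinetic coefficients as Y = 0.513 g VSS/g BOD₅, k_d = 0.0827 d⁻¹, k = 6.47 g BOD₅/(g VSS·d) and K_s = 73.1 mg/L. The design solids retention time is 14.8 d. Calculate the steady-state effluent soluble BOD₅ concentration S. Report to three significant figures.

From the Monod/SRT balance for a CMAS, S = K_s·(1+k_d θ_c)/[θ_c·(Y k − k_d) − 1] = 73.1 × (1 + 0.0827 × 14.8) / [14.8 × (0.513 × 6.47 − 0.0827) − 1] = 162.6 / 46.90 = 3.466 mg/L.

S ≈ 3.47 mg/L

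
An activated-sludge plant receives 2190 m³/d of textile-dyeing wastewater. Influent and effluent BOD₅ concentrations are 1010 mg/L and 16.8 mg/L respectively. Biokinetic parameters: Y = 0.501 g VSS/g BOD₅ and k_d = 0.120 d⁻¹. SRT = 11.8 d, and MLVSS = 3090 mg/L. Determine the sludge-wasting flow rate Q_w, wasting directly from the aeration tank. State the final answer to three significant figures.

From the SRT design equation V = Y Q (S₀−S) θ_c / [X (1 + k_d θ_c)] = 0.501 × 2190 × (1010 − 16.8) × 11.8 / [3090 × (1 + 0.120 × 11.8)] = 1.29×10^7 / 7465 = 1722 m³.
Wasting from the aeration tank: Q_w = V / θ_c = 1722 / 11.8 = 146.0 m³/d.

Q_w ≈ 146 m³/d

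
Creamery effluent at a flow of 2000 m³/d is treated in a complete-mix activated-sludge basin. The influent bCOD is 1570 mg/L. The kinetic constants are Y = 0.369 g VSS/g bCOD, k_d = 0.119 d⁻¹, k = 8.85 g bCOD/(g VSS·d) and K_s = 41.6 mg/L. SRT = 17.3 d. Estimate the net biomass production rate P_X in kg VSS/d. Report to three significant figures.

P_X ≈ 378 kg VSS/d

Effluent substrate depends only on kinetics and SRT: S = K_s(1 + k_d θ_c) / [θ_c(Yk − k_d) − 1] = 41.6 × (1 + 0.119 × 17.3) / [17.3 × (0.369 × 8.85 − 0.119) − 1] = 127.2 / 53.44 = 2.381 mg/L.
Correct the yield for decay: Y_obs = Y/(1 + k_d θ_c) = 0.369 / (1 + 0.119 × 17.3) = 0.369 / 3.059 = 0.1206.
Mass of bCOD removed per day: Q(S₀ − S) = 2000 × 1568 g/m³ = 3135 kg/d.
So the net sludge growth is P_X = 0.1206 × 3135 = 378.2 kg VSS/d.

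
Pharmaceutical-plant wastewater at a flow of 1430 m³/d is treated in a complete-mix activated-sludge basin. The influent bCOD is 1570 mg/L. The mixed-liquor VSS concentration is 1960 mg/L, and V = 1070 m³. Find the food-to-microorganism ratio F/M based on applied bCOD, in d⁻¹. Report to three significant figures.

F/M = Q·S₀ / (V·X) = 1430 × 1570 / (1070 × 1960) = 1.071 g bCOD·(g VSS·d)⁻¹.

F/M ≈ 1.07 d⁻¹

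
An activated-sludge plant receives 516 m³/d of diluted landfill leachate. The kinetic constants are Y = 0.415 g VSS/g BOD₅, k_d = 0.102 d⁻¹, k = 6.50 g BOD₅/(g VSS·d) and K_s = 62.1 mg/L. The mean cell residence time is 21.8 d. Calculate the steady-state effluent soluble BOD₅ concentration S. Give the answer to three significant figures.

Effluent substrate depends only on kinetics and SRT: S = K_s(1 + k_d θ_c) / [θ_c(Yk − k_d) − 1] = 62.1 × (1 + 0.102 × 21.8) / [21.8 × (0.415 × 6.50 − 0.102) − 1] = 200.2 / 55.58 = 3.602 mg/L.

S ≈ 3.60 mg/L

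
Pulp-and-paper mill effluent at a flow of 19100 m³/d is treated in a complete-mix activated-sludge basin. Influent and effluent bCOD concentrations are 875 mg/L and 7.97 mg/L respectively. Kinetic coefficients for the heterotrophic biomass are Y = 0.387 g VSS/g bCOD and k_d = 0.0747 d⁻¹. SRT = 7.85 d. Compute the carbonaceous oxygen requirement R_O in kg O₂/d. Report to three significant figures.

R_O ≈ 10800 kg O₂/d

The observed yield is Y_obs = Y/(1 + k_d·θ_c) = 0.387 / (1 + 0.0747 × 7.85) = 0.387 / 1.586 = 0.2439 g VSS per g bCOD removed.
Q·(S₀ − S) = 19100 × (875 − 7.97) × 10⁻³ = 16560 kg/d removed.
P_X = Y_obs·Q·(S₀ − S) = 0.2439 × 16560 = 4040 kg VSS/d.
Carbonaceous O₂ demand = substrate oxidised − cell-mass equivalent = 16560 − 1.42 × 4040 = 10824 kg O₂/d.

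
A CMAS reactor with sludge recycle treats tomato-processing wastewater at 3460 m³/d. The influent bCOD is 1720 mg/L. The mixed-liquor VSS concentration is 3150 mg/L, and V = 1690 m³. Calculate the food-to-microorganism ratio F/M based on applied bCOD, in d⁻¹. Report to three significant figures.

F/M ≈ 1.12 d⁻¹

Food-to-microorganism ratio F/M = Q S₀ / (V X) = 3460 × 1720 / (1690 × 3150) = 1.118 d⁻¹.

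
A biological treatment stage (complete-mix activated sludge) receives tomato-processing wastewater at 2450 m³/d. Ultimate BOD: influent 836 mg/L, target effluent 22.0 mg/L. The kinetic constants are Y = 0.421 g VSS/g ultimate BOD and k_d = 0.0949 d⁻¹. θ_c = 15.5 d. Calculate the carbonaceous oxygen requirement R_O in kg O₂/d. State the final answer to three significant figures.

R_O ≈ 1510 kg O₂/d

Correct the yield for decay: Y_obs = Y/(1 + k_d θ_c) = 0.421 / (1 + 0.0949 × 15.5) = 0.421 / 2.471 = 0.1704.
Substrate removed = Q·(S₀ − S) = 2450 m³/d × (836 − 22.0) g/m³ = 1.99×10^6 g/d = 1994 kg/d.
Biomass synthesised: P_X = Y_obs × 1994 = 339.8 kg VSS/d.
R_O = Q·(S₀ − S) − 1.42·P_X = 1994 − 1.42 × 339.8 = 1512 kg O₂/d.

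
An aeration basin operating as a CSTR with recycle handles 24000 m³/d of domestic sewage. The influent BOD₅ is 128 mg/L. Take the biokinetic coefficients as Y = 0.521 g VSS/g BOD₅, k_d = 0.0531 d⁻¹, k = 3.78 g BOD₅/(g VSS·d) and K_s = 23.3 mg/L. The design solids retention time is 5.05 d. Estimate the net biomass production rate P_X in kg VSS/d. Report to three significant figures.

P_X ≈ 1230 kg VSS/d

From the Monod/SRT balance for a CMAS, S = K_s·(1+k_d θ_c)/[θ_c·(Y k − k_d) − 1] = 23.3 × (1 + 0.0531 × 5.05) / [5.05 × (0.521 × 3.78 − 0.0531) − 1] = 29.55 / 8.677 = 3.405 mg/L.
Y_obs = Y / (1 + k_d θ_c) = 0.521 / (1 + 0.0531 × 5.05) = 0.521 / 1.268 = 0.4108.
ΔS = 128 − 3.41 = 124.6 mg/L, so the substrate removal rate is 24000 × 124.6/1000 = 2990 kg BOD₅/d.
Net biomass production P_X = Y_obs × Q·(S₀ − S) = 0.4108 × 2990 = 1228 kg VSS/d.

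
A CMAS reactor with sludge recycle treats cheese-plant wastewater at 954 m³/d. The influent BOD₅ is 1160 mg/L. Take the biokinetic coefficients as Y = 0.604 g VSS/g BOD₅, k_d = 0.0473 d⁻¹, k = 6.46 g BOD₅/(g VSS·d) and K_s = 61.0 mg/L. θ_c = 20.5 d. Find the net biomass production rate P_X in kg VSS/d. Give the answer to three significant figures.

P_X ≈ 339 kg VSS/d

Effluent substrate depends only on kinetics and SRT: S = K_s(1 + k_d θ_c) / [θ_c(Yk − k_d) − 1] = 61.0 × (1 + 0.0473 × 20.5) / [20.5 × (0.604 × 6.46 − 0.0473) − 1] = 120.1 / 78.02 = 1.540 mg/L.
Correct the yield for decay: Y_obs = Y/(1 + k_d θ_c) = 0.604 / (1 + 0.0473 × 20.5) = 0.604 / 1.970 = 0.3067.
Mass of BOD₅ removed per day: Q(S₀ − S) = 954 × 1158 g/m³ = 1105 kg/d.
P_X = Y_obs · Q(S₀ − S) = 0.3067 × 1105 = 338.9 kg VSS/d.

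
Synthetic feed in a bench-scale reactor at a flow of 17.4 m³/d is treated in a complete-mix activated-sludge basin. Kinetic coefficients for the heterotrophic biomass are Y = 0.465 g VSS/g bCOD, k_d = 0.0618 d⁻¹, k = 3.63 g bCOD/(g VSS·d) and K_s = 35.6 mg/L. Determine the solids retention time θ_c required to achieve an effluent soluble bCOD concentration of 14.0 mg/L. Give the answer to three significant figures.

At the target effluent, Y k S/(K_s+S) = 0.465×3.63×14.0/49.60 = 0.4764 d⁻¹.
1/θ_c = 0.4764 − 0.0618 = 0.4146 d⁻¹, so θ_c = 2.412 d.

θ_c ≈ 2.41 d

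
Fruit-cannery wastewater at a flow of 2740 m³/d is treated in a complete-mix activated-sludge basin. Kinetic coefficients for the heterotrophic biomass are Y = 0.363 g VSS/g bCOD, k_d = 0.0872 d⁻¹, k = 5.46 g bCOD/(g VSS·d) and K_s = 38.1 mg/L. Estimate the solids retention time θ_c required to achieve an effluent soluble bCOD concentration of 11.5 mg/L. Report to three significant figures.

At the target effluent, Y k S/(K_s+S) = 0.363×5.46×11.5/49.60 = 0.4595 d⁻¹.
1/θ_c = 0.4595 − 0.0872 = 0.3723 d⁻¹, so θ_c = 2.686 d.

θ_c ≈ 2.69 d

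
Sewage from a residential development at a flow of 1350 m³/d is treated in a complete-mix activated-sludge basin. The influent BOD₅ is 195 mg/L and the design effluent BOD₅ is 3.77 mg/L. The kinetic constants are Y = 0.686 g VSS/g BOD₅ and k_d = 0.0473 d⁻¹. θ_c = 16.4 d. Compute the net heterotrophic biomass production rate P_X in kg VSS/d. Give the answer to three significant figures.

Y_obs = Y / (1 + k_d θ_c) = 0.686 / (1 + 0.0473 × 16.4) = 0.686 / 1.776 = 0.3863.
Substrate removed = Q·(S₀ − S) = 1350 m³/d × (195 − 3.77) g/m³ = 2.58×10^5 g/d = 258.2 kg/d.
P_X = Y_obs · Q(S₀ − S) = 0.3863 × 258.2 = 99.73 kg VSS/d.

P_X ≈ 99.7 kg VSS/d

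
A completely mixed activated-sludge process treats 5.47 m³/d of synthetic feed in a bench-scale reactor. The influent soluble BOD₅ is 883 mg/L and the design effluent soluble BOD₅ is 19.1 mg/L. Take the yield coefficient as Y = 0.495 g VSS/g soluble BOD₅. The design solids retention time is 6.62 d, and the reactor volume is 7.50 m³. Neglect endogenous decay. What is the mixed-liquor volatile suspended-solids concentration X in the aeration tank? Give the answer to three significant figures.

Without decay, X = Y Q (S₀−S) θ_c / V = 0.495 × 5.47 × (883 − 19.1) × 6.62 / 7.50 = 2065 mg/L.

X ≈ 2060 mg/L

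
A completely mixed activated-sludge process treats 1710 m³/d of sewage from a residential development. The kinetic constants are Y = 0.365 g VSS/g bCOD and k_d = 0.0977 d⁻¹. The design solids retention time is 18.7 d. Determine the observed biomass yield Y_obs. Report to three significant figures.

Observed yield with endogenous decay: Y_obs = Y / (1 + k_d·θ_c) = 0.365 / (1 + 0.0977 × 18.7) = 0.365 / 2.827 = 0.1291 g VSS/g bCOD.

Y_obs ≈ 0.129 g VSS/g bCOD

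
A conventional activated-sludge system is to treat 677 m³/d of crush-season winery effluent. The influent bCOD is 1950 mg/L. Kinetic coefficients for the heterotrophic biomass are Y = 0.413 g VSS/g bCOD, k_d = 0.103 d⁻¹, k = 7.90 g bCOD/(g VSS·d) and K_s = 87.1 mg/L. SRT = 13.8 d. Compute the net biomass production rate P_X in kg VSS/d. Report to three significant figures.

From the Monod/SRT balance for a CMAS, S = K_s·(1+k_d θ_c)/[θ_c·(Y k − k_d) − 1] = 87.1 × (1 + 0.103 × 13.8) / [13.8 × (0.413 × 7.90 − 0.103) − 1] = 210.9 / 42.60 = 4.950 mg/L.
Correct the yield for decay: Y_obs = Y/(1 + k_d θ_c) = 0.413 / (1 + 0.103 × 13.8) = 0.413 / 2.421 = 0.1706.
Mass of bCOD removed per day: Q(S₀ − S) = 677 × 1945 g/m³ = 1317 kg/d.
Biomass produced: P_X = Y_obs·Q·ΔS = 0.1706 × 1317 ≈ 224.6 kg VSS/d.

P_X ≈ 225 kg VSS/d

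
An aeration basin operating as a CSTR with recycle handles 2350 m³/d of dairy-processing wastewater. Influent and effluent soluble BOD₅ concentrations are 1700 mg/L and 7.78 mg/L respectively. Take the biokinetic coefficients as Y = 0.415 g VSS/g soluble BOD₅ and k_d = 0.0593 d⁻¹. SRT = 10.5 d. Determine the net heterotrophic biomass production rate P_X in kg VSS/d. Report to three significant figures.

Y_obs = Y / (1 + k_d θ_c) = 0.415 / (1 + 0.0593 × 10.5) = 0.415 / 1.623 = 0.2558.
Mass of soluble BOD₅ removed per day: Q(S₀ − S) = 2350 × 1692 g/m³ = 3977 kg/d.
So the net sludge growth is P_X = 0.2558 × 3977 = 1017 kg VSS/d.

P_X ≈ 1020 kg VSS/d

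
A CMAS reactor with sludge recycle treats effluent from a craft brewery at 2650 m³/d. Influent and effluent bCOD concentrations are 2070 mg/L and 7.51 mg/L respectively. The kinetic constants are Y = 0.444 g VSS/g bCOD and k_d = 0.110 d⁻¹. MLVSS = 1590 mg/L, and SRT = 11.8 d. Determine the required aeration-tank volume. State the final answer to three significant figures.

V ≈ 7840 m³

Steady-state biomass mass balance: V·X·(1 + k_d·θ_c) = Y·Q·(S₀ − S)·θ_c, so V = 0.444 × 2650 × (2070 − 7.51) × 11.8 / [1590 × (1 + 0.110 × 11.8)] = 2.86×10^7 / 3654 = 7837 m³.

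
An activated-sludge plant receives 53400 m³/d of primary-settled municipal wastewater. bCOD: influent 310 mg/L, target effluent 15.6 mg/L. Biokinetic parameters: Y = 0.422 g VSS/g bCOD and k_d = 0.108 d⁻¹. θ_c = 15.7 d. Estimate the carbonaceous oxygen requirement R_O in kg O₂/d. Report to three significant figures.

R_O ≈ 12200 kg O₂/d

The observed yield is Y_obs = Y/(1 + k_d·θ_c) = 0.422 / (1 + 0.108 × 15.7) = 0.422 / 2.696 = 0.1566 g VSS per g bCOD removed.
Substrate removed = Q·(S₀ − S) = 53400 m³/d × (310 − 15.6) g/m³ = 1.57×10^7 g/d = 15721 kg/d.
Biomass synthesised: P_X = Y_obs × 15721 = 2461 kg VSS/d.
R_O = Q·ΔS − 1.42 P_X = 15721 − 3495 = 12226 kg O₂/d.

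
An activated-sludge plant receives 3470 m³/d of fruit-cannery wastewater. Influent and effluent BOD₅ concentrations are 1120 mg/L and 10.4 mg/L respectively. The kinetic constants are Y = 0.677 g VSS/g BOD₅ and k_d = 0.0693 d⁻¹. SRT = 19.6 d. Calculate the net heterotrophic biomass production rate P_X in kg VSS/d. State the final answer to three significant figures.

P_X ≈ 1110 kg VSS/d

Y_obs = Y / (1 + k_d θ_c) = 0.677 / (1 + 0.0693 × 19.6) = 0.677 / 2.358 = 0.2871.
ΔS = 1120 − 10.4 = 1110 mg/L, so the substrate removal rate is 3470 × 1110/1000 = 3850 kg BOD₅/d.
Net biomass production P_X = Y_obs × Q·(S₀ − S) = 0.2871 × 3850 = 1105 kg VSS/d.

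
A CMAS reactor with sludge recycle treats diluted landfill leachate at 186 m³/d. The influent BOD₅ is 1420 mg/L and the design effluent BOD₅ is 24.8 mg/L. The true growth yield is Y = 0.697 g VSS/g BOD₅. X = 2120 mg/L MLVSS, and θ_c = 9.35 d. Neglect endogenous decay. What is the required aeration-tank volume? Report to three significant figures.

V ≈ 798 m³

Biomass mass balance (decay neglected): V·X = Y·Q·(S₀ − S)·θ_c, so V = 0.697 × 186 × (1420 − 24.8) × 9.35 / 2120 = 797.7 m³.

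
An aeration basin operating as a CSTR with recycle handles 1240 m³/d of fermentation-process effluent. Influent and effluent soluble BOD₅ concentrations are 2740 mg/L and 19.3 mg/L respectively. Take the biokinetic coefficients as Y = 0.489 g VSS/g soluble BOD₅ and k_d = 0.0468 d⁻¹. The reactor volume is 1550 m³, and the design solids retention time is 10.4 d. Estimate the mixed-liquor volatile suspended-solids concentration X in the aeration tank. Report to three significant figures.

X ≈ 7450 mg/L

Solving the biomass balance for X: X = Y Q (S₀−S) θ_c / [V (1+k_d θ_c)] = 0.489 × 1240 × (2740 − 19.3) × 10.4 / [1550 × (1 + 0.0468 × 10.4)] = 7445 mg/L.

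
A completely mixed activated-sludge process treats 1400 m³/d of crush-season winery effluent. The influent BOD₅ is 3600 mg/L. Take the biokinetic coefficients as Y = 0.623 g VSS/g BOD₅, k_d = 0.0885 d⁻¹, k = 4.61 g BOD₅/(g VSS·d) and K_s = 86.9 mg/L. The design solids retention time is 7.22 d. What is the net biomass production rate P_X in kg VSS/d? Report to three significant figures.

For a completely mixed reactor with recycle the Lawrence–McCarty relation gives S = K_s·(1 + k_d·θ_c) / [θ_c·(Y·k − k_d) − 1] = 86.9 × (1 + 0.0885 × 7.22) / [7.22 × (0.623 × 4.61 − 0.0885) − 1] = 142.4 / 19.10 = 7.458 mg/L.
Correct the yield for decay: Y_obs = Y/(1 + k_d θ_c) = 0.623 / (1 + 0.0885 × 7.22) = 0.623 / 1.639 = 0.3801.
ΔS = 3600 − 7.46 = 3593 mg/L, so the substrate removal rate is 1400 × 3593/1000 = 5030 kg BOD₅/d.
P_X = Y_obs · Q(S₀ − S) = 0.3801 × 5030 = 1912 kg VSS/d.

P_X ≈ 1910 kg VSS/d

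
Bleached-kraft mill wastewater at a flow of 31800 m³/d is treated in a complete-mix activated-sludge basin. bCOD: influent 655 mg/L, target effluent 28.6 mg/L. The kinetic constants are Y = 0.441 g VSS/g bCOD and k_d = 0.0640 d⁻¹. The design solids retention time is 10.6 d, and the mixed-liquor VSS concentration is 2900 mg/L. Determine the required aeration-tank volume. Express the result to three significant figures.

V ≈ 19100 m³

Steady-state biomass mass balance: V·X·(1 + k_d·θ_c) = Y·Q·(S₀ − S)·θ_c, so V = 0.441 × 31800 × (655 − 28.6) × 10.6 / [2900 × (1 + 0.0640 × 10.6)] = 9.31×10^7 / 4867 = 19131 m³.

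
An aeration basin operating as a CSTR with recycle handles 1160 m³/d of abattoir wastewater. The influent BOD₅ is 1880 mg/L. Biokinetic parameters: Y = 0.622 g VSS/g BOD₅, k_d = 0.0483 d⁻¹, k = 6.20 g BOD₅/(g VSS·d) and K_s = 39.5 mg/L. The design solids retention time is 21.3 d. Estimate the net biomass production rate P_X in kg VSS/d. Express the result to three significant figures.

For a completely mixed reactor with recycle the Lawrence–McCarty relation gives S = K_s·(1 + k_d·θ_c) / [θ_c·(Y·k − k_d) − 1] = 39.5 × (1 + 0.0483 × 21.3) / [21.3 × (0.622 × 6.20 − 0.0483) − 1] = 80.14 / 80.11 = 1.000 mg/L.
The observed yield is Y_obs = Y/(1 + k_d·θ_c) = 0.622 / (1 + 0.0483 × 21.3) = 0.622 / 2.029 = 0.3066 g VSS per g BOD₅ removed.
ΔS = 1880 − 1.00 = 1879 mg/L, so the substrate removal rate is 1160 × 1879/1000 = 2180 kg BOD₅/d.
P_X = Y_obs · Q(S₀ − S) = 0.3066 × 2180 = 668.2 kg VSS/d.

P_X ≈ 668 kg VSS/d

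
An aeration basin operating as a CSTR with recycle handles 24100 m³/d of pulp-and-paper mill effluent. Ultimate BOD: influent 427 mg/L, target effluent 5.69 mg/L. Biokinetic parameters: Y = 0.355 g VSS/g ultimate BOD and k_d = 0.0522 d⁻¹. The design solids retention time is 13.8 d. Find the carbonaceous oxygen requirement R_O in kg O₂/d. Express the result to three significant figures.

Correct the yield for decay: Y_obs = Y/(1 + k_d θ_c) = 0.355 / (1 + 0.0522 × 13.8) = 0.355 / 1.720 = 0.2064.
ΔS = 427 − 5.69 = 421.3 mg/L, so the substrate removal rate is 24100 × 421.3/1000 = 10154 kg ultimate BOD/d.
Net sludge production P_X = 0.2064 × 10154 = 2095 kg VSS/d.
R_O = Q·ΔS − 1.42 P_X = 10154 − 2975 = 7178 kg O₂/d.

R_O ≈ 7180 kg O₂/d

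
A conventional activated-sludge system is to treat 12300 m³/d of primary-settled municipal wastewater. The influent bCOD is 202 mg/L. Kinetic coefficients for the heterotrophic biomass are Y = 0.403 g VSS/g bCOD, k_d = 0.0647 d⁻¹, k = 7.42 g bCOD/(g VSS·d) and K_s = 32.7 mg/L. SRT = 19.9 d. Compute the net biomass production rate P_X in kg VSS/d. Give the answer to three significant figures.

P_X ≈ 435 kg VSS/d

From the Monod/SRT balance for a CMAS, S = K_s·(1+k_d θ_c)/[θ_c·(Y k − k_d) − 1] = 32.7 × (1 + 0.0647 × 19.9) / [19.9 × (0.403 × 7.42 − 0.0647) − 1] = 74.80 / 57.22 = 1.307 mg/L.
Correct the yield for decay: Y_obs = Y/(1 + k_d θ_c) = 0.403 / (1 + 0.0647 × 19.9) = 0.403 / 2.288 = 0.1762.
Q·(S₀ − S) = 12300 × (202 − 1.31) × 10⁻³ = 2468 kg/d removed.
Biomass produced: P_X = Y_obs·Q·ΔS = 0.1762 × 2468 ≈ 434.9 kg VSS/d.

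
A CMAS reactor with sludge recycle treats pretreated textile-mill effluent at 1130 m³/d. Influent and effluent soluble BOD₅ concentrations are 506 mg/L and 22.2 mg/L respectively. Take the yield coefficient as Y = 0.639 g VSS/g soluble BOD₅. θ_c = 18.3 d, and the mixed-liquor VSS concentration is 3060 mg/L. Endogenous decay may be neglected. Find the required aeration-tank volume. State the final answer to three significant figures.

Biomass mass balance (decay neglected): V·X = Y·Q·(S₀ − S)·θ_c, so V = 0.639 × 1130 × (506 − 22.2) × 18.3 / 3060 = 2089 m³.

V ≈ 2090 m³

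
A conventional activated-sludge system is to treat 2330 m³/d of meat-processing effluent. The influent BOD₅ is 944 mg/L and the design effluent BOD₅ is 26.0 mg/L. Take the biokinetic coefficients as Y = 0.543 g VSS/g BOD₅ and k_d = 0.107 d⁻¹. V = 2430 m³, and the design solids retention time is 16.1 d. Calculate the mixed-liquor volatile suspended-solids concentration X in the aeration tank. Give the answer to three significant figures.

X ≈ 2830 mg/L

From V·X·(1 + k_d·θ_c) = Y·Q·(S₀ − S)·θ_c: X = 0.543 × 2330 × (944 − 26.0) × 16.1 / [2430 × (1 + 0.107 × 16.1)] = 2826 mg/L.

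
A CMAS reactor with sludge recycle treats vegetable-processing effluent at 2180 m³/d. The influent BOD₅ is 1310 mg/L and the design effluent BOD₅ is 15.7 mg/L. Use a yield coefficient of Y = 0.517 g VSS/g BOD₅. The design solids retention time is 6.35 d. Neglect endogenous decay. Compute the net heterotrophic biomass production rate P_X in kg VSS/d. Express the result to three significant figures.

P_X ≈ 1460 kg VSS/d

With endogenous decay neglected, the observed yield equals the true yield: Y_obs = Y = 0.517 g VSS/g BOD₅.
Substrate removed = Q·(S₀ − S) = 2180 m³/d × (1310 − 15.7) g/m³ = 2.82×10^6 g/d = 2822 kg/d.
Biomass produced: P_X = Y_obs·Q·ΔS = 0.5170 × 2822 ≈ 1459 kg VSS/d.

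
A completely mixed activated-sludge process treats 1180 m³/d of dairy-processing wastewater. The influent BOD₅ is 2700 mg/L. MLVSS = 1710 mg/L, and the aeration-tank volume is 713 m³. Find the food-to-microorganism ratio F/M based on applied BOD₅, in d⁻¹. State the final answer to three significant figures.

F/M ≈ 2.61 d⁻¹

Food-to-microorganism ratio F/M = Q S₀ / (V X) = 1180 × 2700 / (713.0 × 1710) = 2.613 d⁻¹.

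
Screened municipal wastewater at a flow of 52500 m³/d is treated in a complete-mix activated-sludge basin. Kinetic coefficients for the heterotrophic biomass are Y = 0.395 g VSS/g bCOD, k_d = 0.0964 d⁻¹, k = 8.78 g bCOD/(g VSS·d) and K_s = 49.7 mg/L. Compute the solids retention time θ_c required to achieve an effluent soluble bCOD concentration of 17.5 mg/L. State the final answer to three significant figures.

At the target effluent, Y k S/(K_s+S) = 0.395×8.78×17.5/67.20 = 0.9032 d⁻¹.
θ_c = 1/(μ − k_d) = 1/(0.9032 − 0.0964) = 1/0.8068 = 1.240 d.

θ_c ≈ 1.24 d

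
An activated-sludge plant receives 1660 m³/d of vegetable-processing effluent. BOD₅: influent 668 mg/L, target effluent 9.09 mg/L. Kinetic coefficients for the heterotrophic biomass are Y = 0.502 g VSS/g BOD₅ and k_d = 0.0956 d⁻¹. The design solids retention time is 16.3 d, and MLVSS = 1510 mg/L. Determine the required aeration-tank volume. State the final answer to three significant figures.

Rearranging the biomass balance for a CMAS with decay, V = Y·Q·ΔS·θ_c / [X·(1+k_d θ_c)] = 0.502 × 1660 × (668 − 9.09) × 16.3 / [1510 × (1 + 0.0956 × 16.3)] = 8.95×10^6 / 3863 = 2317 m³.

V ≈ 2320 m³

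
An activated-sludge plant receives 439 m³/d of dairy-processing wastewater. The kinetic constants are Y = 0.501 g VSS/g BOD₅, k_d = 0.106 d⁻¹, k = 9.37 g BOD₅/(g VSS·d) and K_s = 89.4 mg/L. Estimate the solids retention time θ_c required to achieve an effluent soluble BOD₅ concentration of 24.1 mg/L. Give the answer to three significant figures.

Specific growth rate at S = 24.1 mg/L: μ = YkS/(K_s+S) = 0.501·9.37·24.1/(89.4+24.1) = 0.9968 d⁻¹.
1/θ_c = 0.9968 − 0.106 = 0.8908 d⁻¹, so θ_c = 1.123 d.

θ_c ≈ 1.12 d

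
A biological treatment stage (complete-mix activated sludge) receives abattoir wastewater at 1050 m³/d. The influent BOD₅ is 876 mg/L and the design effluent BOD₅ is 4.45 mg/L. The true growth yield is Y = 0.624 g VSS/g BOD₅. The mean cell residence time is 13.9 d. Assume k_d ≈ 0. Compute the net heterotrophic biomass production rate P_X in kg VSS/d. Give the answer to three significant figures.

P_X ≈ 571 kg VSS/d

With endogenous decay neglected, the observed yield equals the true yield: Y_obs = Y = 0.624 g VSS/g BOD₅.
ΔS = 876 − 4.45 = 871.5 mg/L, so the substrate removal rate is 1050 × 871.5/1000 = 915.1 kg BOD₅/d.
Net biomass production P_X = Y_obs × Q·(S₀ − S) = 0.6240 × 915.1 = 571.0 kg VSS/d.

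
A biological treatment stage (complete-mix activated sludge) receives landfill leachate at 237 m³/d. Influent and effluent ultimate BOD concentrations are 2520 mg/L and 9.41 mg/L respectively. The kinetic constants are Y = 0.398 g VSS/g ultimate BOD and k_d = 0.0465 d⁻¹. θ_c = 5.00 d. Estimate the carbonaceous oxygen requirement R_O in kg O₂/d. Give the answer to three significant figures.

Correct the yield for decay: Y_obs = Y/(1 + k_d θ_c) = 0.398 / (1 + 0.0465 × 5.00) = 0.398 / 1.232 = 0.3229.
Mass of ultimate BOD removed per day: Q(S₀ − S) = 237 × 2511 g/m³ = 595.0 kg/d.
P_X = Y_obs·Q·(S₀ − S) = 0.3229 × 595.0 = 192.1 kg VSS/d.
R_O = Q·(S₀ − S) − 1.42·P_X = 595.0 − 1.42 × 192.1 = 322.2 kg O₂/d.

R_O ≈ 322 kg O₂/d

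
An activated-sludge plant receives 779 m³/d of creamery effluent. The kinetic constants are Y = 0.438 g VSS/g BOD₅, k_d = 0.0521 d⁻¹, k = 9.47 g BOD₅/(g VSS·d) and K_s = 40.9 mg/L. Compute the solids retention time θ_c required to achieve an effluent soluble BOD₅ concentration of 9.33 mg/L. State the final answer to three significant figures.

θ_c ≈ 1.39 d

From 1/θ_c = Y·k·S/(K_s + S) − k_d: Y·k·S/(K_s+S) = 0.438 × 9.47 × 9.33 / (40.9 + 9.33) = 0.7704 d⁻¹.
θ_c = 1/(μ − k_d) = 1/(0.7704 − 0.0521) = 1/0.7183 = 1.392 d.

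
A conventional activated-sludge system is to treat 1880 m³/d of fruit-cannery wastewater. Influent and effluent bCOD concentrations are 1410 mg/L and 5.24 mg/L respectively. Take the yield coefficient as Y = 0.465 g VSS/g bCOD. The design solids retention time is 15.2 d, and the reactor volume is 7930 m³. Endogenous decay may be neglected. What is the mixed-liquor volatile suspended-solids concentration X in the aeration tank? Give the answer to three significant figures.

X ≈ 2350 mg/L

Without decay, X = Y Q (S₀−S) θ_c / V = 0.465 × 1880 × (1410 − 5.24) × 15.2 / 7930 = 2354 mg/L.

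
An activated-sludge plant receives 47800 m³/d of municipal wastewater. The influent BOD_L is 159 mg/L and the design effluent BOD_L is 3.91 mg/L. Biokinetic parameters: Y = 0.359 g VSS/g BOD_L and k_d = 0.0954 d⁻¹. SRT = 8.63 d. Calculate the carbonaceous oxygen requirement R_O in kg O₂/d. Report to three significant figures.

R_O ≈ 5340 kg O₂/d

Y_obs = Y / (1 + k_d θ_c) = 0.359 / (1 + 0.0954 × 8.63) = 0.359 / 1.823 = 0.1969.
Substrate removed = Q·(S₀ − S) = 47800 m³/d × (159 − 3.91) g/m³ = 7.41×10^6 g/d = 7413 kg/d.
Net sludge production P_X = 0.1969 × 7413 = 1460 kg VSS/d.
Carbonaceous O₂ demand = substrate oxidised − cell-mass equivalent = 7413 − 1.42 × 1460 = 5341 kg O₂/d.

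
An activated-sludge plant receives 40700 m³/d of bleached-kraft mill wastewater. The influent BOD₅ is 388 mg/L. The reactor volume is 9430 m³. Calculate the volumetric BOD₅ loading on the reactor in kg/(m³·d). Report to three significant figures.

L_v ≈ 1.67 kg BOD₅/(m³·d)

L_v = Q S₀ / V = 40700 × 388 × 10⁻³ / 9430 = 1.675 kg/(m³·d).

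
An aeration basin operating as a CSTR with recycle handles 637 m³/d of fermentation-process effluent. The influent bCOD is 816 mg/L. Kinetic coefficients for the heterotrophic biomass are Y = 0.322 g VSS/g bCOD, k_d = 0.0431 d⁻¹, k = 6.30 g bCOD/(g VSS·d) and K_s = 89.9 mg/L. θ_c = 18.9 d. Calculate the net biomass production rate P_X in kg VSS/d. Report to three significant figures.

P_X ≈ 91.7 kg VSS/d

From the Monod/SRT balance for a CMAS, S = K_s·(1+k_d θ_c)/[θ_c·(Y k − k_d) − 1] = 89.9 × (1 + 0.0431 × 18.9) / [18.9 × (0.322 × 6.30 − 0.0431) − 1] = 163.1 / 36.53 = 4.466 mg/L.
Y_obs = Y / (1 + k_d θ_c) = 0.322 / (1 + 0.0431 × 18.9) = 0.322 / 1.815 = 0.1775.
Substrate removed = Q·(S₀ − S) = 637 m³/d × (816 − 4.47) g/m³ = 5.17×10^5 g/d = 516.9 kg/d.
Net biomass production P_X = Y_obs × Q·(S₀ − S) = 0.1775 × 516.9 = 91.73 kg VSS/d.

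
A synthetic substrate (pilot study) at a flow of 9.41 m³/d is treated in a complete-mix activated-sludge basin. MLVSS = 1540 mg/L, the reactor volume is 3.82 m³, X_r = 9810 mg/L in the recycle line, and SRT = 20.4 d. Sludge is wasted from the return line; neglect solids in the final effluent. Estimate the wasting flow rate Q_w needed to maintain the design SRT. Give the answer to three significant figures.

Q_w ≈ 0.0294 m³/d

θ_c = V·X/(Q_w·X_r) when wasting from the recycle, so Q_w = V·X/(θ_c·X_r) = 3.820 × 1540 / (20.4 × 9810) = 0.02940 m³/d.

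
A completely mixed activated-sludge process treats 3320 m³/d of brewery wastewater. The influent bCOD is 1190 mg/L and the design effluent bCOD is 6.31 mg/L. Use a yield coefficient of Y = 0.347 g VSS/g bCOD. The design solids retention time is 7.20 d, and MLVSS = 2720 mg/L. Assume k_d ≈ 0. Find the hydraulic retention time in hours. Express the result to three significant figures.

τ ≈ 26.1 h

With k_d = 0 the design equation reduces to V = Y Q (S₀−S) θ_c / X = 0.347 × 3320 × (1190 − 6.31) × 7.20 / 2720 = 3610 m³.
Hydraulic retention time τ = V/Q = 3610 / 3320 = 1.087 d = 26.09 h.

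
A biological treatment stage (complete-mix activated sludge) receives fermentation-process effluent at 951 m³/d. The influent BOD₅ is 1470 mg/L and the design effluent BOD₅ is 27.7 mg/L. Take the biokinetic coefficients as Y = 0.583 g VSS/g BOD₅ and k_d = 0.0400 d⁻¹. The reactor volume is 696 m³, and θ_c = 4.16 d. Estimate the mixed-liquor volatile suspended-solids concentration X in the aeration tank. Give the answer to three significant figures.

X = Y·Q·ΔS·θ_c / [V·(1 + k_d θ_c)] = 0.583 × 951 × (1470 − 27.7) × 4.16 / [696 × (1 + 0.0400 × 4.16)] = 4098 mg/L.

X ≈ 4100 mg/L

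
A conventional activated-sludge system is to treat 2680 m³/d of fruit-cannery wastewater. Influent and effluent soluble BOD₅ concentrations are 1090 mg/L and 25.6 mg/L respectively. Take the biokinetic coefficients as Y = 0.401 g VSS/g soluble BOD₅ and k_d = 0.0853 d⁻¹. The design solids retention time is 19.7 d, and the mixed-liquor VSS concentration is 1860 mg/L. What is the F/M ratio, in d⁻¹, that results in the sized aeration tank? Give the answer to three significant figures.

F/M ≈ 0.347 d⁻¹

Steady-state biomass mass balance: V·X·(1 + k_d·θ_c) = Y·Q·(S₀ − S)·θ_c, so V = 0.401 × 2680 × (1090 − 25.6) × 19.7 / [1860 × (1 + 0.0853 × 19.7)] = 2.25×10^7 / 4986 = 4520 m³.
F/M = Q·S₀ / (V·X) = 2680 × 1090 / (4520 × 1860) = 0.3475 g soluble BOD₅·(g VSS·d)⁻¹.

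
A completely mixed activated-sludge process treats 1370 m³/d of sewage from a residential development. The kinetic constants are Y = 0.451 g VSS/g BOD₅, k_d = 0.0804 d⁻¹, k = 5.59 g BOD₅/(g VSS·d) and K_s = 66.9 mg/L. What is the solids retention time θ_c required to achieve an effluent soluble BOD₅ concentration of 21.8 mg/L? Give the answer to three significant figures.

From 1/θ_c = Y·k·S/(K_s + S) − k_d: Y·k·S/(K_s+S) = 0.451 × 5.59 × 21.8 / (66.9 + 21.8) = 0.6196 d⁻¹.
θ_c = 1/(μ − k_d) = 1/(0.6196 − 0.0804) = 1/0.5392 = 1.855 d.

θ_c ≈ 1.85 d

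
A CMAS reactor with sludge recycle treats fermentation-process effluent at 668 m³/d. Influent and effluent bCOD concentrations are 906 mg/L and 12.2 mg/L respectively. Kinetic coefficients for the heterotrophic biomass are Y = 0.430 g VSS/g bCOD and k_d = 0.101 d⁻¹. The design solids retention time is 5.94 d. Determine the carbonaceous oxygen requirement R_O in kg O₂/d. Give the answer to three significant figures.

Correct the yield for decay: Y_obs = Y/(1 + k_d θ_c) = 0.430 / (1 + 0.101 × 5.94) = 0.430 / 1.600 = 0.2688.
ΔS = 906 − 12.2 = 893.8 mg/L, so the substrate removal rate is 668 × 893.8/1000 = 597.1 kg bCOD/d.
Net sludge production P_X = 0.2688 × 597.1 = 160.5 kg VSS/d.
R_O = Q·(S₀ − S) − 1.42·P_X = 597.1 − 1.42 × 160.5 = 369.2 kg O₂/d.

R_O ≈ 369 kg O₂/d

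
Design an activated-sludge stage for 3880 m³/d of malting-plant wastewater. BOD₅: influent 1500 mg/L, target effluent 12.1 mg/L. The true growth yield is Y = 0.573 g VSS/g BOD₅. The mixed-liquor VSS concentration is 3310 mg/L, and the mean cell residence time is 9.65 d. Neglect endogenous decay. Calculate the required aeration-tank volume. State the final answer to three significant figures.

V·X = Y·Q·ΔS·θ_c gives V = 0.573 × 3880 × (1500 − 12.1) × 9.65 / 3310 = 9644 m³.

V ≈ 9640 m³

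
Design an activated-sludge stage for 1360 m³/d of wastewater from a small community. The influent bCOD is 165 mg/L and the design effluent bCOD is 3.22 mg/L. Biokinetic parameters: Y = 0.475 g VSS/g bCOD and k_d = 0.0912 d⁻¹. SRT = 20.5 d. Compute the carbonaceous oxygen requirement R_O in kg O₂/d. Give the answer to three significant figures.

Observed yield with endogenous decay: Y_obs = Y / (1 + k_d·θ_c) = 0.475 / (1 + 0.0912 × 20.5) = 0.475 / 2.870 = 0.1655 g VSS/g bCOD.
Substrate removed = Q·(S₀ − S) = 1360 m³/d × (165 − 3.22) g/m³ = 2.2×10^5 g/d = 220.0 kg/d.
Biomass synthesised: P_X = Y_obs × 220.0 = 36.42 kg VSS/d.
R_O = Q·(S₀ − S) − 1.42·P_X = 220.0 − 1.42 × 36.42 = 168.3 kg O₂/d.

R_O ≈ 168 kg O₂/d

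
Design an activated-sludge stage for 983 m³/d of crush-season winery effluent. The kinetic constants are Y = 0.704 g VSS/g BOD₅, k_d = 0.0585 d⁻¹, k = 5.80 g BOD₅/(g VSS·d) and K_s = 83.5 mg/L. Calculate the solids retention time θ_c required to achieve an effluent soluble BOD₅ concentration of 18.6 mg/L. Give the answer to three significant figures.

Specific growth rate at S = 18.6 mg/L: μ = YkS/(K_s+S) = 0.704·5.80·18.6/(83.5+18.6) = 0.7439 d⁻¹.
1/θ_c = 0.7439 − 0.0585 = 0.6854 d⁻¹, so θ_c = 1.459 d.

θ_c ≈ 1.46 d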